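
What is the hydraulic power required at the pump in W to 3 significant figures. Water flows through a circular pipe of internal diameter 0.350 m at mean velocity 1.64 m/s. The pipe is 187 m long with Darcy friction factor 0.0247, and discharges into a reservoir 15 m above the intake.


Approach: apply continuity + Darcy-Weisbach + hydraulic power, Q = A*v; hf = f*(L/D)*(v^2/(2g)); H = static + hf; P = rho*g*Q*H.
Step 1 — flow rate (continuity, Q = A*v):
  A = pi*(0.350/2)^2 = 0.096211 m^2
  Q = 0.096211 * 1.64 = 0.15779 m^3/s
Step 2 — friction head loss (Darcy-Weisbach):
  hf = 0.0247 * (187/0.350) * (1.64^2 / (2*9.81))
  hf = 1.8091 m
Step 3 — total head: H = 15 + 1.8091 = 16.809 m
Step 4 — hydraulic power (P = rho*g*Q*H):
  P = 1000 * 9.81 * 0.15779 * 16.809 = 26000 W
Therefore the hydraulic power required at the pump = 26000 W.


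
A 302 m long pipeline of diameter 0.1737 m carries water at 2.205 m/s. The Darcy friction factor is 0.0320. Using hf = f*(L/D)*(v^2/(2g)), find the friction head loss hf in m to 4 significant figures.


hf = 0.0320 * (302/0.1737) * (2.205^2 / (2*9.81))
hf = 13.79 m
Therefore the friction head loss hf = 13.79 m.


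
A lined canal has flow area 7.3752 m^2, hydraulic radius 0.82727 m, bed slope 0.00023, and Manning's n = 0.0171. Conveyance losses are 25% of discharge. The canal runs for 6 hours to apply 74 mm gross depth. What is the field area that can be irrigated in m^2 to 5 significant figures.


Approach: apply Manning's equation with a conveyance and depth budget, Q = (1/n)*A*R^(2/3)*S^(1/2); Q_field = Q*(1-loss); Area = Q_field*t/(d/1000).
Step 1 — canal discharge (Manning's equation):
  Q = (1/0.0171) * 7.3752 * 0.82727^(2/3) * 0.00023^(1/2) = 5.764210 m^3/s
Step 2 — delivered flow: Q_field = 5.764210*(1 - 25/100) = 4.323157 m^3/s
Step 3 — volume delivered: V = 4.323157 * 6*3600 = 93380.20 m^3
Step 4 — area served: A = V / (depth/1000) = 93380.20 / 0.074 = 1261900 m^2
Therefore the field area that can be irrigated = 1261900 m^2.


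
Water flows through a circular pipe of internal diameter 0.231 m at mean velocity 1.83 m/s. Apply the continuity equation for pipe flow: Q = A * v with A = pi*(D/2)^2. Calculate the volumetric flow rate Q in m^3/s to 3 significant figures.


A = pi*(0.231/2)^2 = 0.041910 m^2
Q = 0.041910 * 1.83 = 0.0767 m^3/s
Therefore the volumetric flow rate Q = 0.0767 m^3/s.


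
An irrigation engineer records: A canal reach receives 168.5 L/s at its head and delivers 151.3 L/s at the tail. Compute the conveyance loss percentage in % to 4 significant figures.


Approach: apply the conveyance loss ratio, loss% = ((Q_head - Q_tail)/Q_head)*100.
loss = ((168.5 - 151.3)/168.5)*100 = 10.21 %
Therefore the conveyance loss percentage = 10.21 %.


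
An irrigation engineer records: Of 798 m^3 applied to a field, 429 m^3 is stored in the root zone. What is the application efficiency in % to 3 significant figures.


Approach: apply the application efficiency ratio, Ea = (stored/applied)*100.
Ea = (429/798)*100 = 53.8 %
Therefore the application efficiency = 53.8 %.


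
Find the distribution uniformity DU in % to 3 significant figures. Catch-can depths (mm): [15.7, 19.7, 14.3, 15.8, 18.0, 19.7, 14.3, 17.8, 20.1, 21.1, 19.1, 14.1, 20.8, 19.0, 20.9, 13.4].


Approach: apply the low-quarter distribution uniformity, DU = (mean of lowest quarter of readings / overall mean)*100.
sorted lowest 4 of 16: [13.4, 14.1, 14.3, 14.3] -> mean = 14.025 mm
overall mean = 17.738 mm
DU = (14.025/17.738)*100 = 79.1 %
Therefore the distribution uniformity DU = 79.1 %.


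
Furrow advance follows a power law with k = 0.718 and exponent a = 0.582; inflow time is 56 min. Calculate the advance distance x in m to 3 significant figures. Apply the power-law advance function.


Approach: apply the power-law advance function, x = k*t^a.
x = 0.718 * 56^0.582 = 7.47 m
Therefore the advance distance x = 7.47 m.


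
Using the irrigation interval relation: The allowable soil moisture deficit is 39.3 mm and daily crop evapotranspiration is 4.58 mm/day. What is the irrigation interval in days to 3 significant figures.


Approach: apply the irrigation interval relation, interval = SMD / ETc.
interval = 39.3 / 4.58 = 8.58 days
Therefore the irrigation interval = 8.58 days.


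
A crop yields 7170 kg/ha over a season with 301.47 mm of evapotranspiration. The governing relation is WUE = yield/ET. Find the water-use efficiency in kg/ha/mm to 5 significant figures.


WUE = 7170 / 301.47 = 23.783 kg/ha/mm
Therefore the water-use efficiency = 23.783 kg/ha/mm.


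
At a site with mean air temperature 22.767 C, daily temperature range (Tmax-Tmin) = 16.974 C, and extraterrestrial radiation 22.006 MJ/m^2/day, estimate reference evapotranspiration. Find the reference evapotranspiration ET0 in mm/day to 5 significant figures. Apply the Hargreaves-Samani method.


Approach: apply the Hargreaves-Samani method, ET0 = 0.0023*(Tmean+17.8)*sqrt(Tmax-Tmin)*0.408*Ra.
ET0 = 0.0023*(22.767+17.8)*sqrt(16.974)*0.408*22.006 = 3.4514 mm/day
Therefore the reference evapotranspiration ET0 = 3.4514 mm/day.


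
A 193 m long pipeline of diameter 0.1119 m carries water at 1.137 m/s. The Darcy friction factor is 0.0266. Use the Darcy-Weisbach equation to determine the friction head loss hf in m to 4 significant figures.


Approach: apply the Darcy-Weisbach equation, hf = f*(L/D)*(v^2/(2g)).
hf = 0.0266 * (193/0.1119) * (1.137^2 / (2*9.81))
hf = 3.023 m
Therefore the friction head loss hf = 3.023 m.


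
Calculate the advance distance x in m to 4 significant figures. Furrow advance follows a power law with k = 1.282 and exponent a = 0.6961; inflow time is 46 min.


Approach: apply the power-law advance function, x = k*t^a.
x = 1.282 * 46^0.6961 = 18.42 m
Therefore the advance distance x = 18.42 m.


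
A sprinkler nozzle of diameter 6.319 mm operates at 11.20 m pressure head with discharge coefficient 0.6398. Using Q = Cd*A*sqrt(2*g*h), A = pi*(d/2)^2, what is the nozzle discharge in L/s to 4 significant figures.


A = pi*(6.319e-3/2)^2 = 3.13608e-05 m^2
Q = 0.6398 * 3.13608e-05 * sqrt(2*9.81*11.20) * 1000 = 0.2974 L/s
Therefore the nozzle discharge = 0.2974 L/s.


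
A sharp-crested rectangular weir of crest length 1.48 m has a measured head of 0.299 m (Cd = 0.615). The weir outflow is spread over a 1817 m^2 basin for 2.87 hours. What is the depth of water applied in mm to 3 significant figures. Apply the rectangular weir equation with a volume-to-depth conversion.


Approach: apply the rectangular weir equation with a volume-to-depth conversion, Q = (2/3)*Cd*L*sqrt(2g)*H^1.5; d = Q*t/A * 1000.
Step 1 — weir discharge:
  Q = (2/3)*0.615*1.48*sqrt(2*9.81)*0.299^1.5 = 0.43944 m^3/s
Step 2 — volume: V = 0.43944 * 2.87*3600 = 4540.3 m^3
Step 3 — depth: d = V/A * 1000 = 4540.3/1817 * 1000 = 2500 mm
Therefore the depth of water applied = 2500 mm.


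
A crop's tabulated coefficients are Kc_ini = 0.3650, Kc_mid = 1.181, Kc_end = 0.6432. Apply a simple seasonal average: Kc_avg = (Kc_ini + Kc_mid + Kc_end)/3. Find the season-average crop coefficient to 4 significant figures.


Kc_avg = (0.3650 + 1.181 + 0.6432)/3 = 0.7297
Therefore the season-average crop coefficient = 0.7297.


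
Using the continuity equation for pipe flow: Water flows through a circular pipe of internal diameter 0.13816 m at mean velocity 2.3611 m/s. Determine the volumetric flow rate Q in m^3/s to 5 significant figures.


Approach: apply the continuity equation for pipe flow, Q = A * v with A = pi*(D/2)^2.
A = pi*(0.13816/2)^2 = 0.01499183 m^2
Q = 0.01499183 * 2.3611 = 0.035397 m^3/s
Therefore the volumetric flow rate Q = 0.035397 m^3/s.


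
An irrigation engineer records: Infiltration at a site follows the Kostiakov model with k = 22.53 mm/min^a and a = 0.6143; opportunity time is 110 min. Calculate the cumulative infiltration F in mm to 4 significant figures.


Approach: apply the Kostiakov infiltration equation, F = k*t^a.
F = 22.53 * 110^0.6143 = 404.4 mm
Therefore the cumulative infiltration F = 404.4 mm.


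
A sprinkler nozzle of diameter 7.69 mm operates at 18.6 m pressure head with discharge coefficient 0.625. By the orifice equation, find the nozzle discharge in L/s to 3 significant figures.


Approach: apply the orifice equation, Q = Cd*A*sqrt(2*g*h), A = pi*(d/2)^2.
A = pi*(7.69e-3/2)^2 = 4.6445e-05 m^2
Q = 0.625 * 4.6445e-05 * sqrt(2*9.81*18.6) * 1000 = 0.555 L/s
Therefore the nozzle discharge = 0.555 L/s.


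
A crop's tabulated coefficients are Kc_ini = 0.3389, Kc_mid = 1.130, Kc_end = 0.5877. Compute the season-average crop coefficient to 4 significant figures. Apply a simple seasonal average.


Approach: apply a simple seasonal average, Kc_avg = (Kc_ini + Kc_mid + Kc_end)/3.
Kc_avg = (0.3389 + 1.130 + 0.5877)/3 = 0.6855
Therefore the season-average crop coefficient = 0.6855.


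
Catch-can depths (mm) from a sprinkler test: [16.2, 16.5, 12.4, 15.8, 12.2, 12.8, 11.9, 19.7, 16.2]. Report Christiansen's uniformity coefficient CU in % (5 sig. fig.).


Approach: apply Christiansen's uniformity coefficient, CU = (1 - mean_abs_deviation/mean)*100.
mean = 14.85556 mm
mean |d_i - mean| = 2.249383 mm
CU = (1 - 2.249383/14.85556)*100 = 84.858 %
Therefore Christiansen's uniformity coefficient CU = 84.858 %.


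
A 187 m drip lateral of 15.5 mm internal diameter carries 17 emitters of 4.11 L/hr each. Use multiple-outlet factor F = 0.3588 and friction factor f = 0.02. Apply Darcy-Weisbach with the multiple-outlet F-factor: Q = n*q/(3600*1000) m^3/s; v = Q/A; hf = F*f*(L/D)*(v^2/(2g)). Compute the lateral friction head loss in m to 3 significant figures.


Q = 17*4.11/(3600*1000) = 1.9408e-05 m^3/s
A = pi*(15.5e-3/2)^2 = 1.8869e-04 m^2, so v = Q/A = 0.10286 m/s
hf = 0.3588*0.02*(187/0.0155)*(0.10286^2/(2*9.81)) = 0.0467 m
Therefore the lateral friction head loss = 0.0467 m.


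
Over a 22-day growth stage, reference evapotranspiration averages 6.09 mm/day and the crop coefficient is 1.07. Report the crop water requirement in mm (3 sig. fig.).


Approach: apply the crop water requirement relation, CWR = ET0 * Kc * days.
CWR = 6.09 * 1.07 * 22 = 143 mm
Therefore the crop water requirement = 143 mm.


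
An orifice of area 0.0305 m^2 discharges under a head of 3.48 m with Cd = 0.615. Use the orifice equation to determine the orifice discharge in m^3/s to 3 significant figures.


Approach: apply the orifice equation, Q = Cd*A*sqrt(2*g*h).
Q = 0.615 * 0.0305 * sqrt(2*9.81*3.48) = 0.155 m^3/s
Therefore the orifice discharge = 0.155 m^3/s.


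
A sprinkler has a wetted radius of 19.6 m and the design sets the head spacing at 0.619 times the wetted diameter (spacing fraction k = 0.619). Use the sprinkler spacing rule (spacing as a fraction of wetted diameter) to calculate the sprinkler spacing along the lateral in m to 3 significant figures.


Approach: apply the sprinkler spacing rule (spacing as a fraction of wetted diameter), S = k*(2*R).
S = 0.619 * (2 * 19.6) = 24.3 m
Therefore the sprinkler spacing along the lateral = 24.3 m.


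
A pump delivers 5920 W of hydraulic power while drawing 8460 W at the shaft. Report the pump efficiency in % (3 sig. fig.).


Approach: apply the efficiency ratio, eta = (P_out/P_in)*100.
eta = (5920 / 8460) * 100 = 70.0 %
Therefore the pump efficiency = 70.0 %.


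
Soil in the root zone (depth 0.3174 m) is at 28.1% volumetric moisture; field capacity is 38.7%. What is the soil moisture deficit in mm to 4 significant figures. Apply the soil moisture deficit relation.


Approach: apply the soil moisture deficit relation, SMD = (FC - theta)/100 * depth * 1000.
SMD = (38.7 - 28.1)/100 * 0.3174 * 1000 = 33.64 mm
Therefore the soil moisture deficit = 33.64 mm.


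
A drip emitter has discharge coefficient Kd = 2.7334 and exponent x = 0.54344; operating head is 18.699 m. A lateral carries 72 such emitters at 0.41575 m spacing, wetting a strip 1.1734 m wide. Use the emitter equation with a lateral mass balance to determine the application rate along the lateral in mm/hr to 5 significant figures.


Approach: apply the emitter equation with a lateral mass balance, q = Kd*h^x; Q = n*q; rate = Q/(n*spacing*width).
Step 1 — single emitter flow (q = Kd*h^x):
  q = 2.7334 * 18.699^0.54344 = 13.42333 L/hr
Step 2 — total lateral flow: Q = 72 * 13.42333 = 966.4795 L/hr
Step 3 — wetted area: A = 72 * 0.41575 * 1.1734 = 35.12456 m^2
Step 4 — application rate: Q/A = 966.4795/35.12456 = 27.516 mm/hr
Therefore the application rate along the lateral = 27.516 mm/hr.


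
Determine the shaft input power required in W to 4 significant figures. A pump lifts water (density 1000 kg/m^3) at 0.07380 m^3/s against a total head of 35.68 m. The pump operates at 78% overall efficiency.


Approach: apply hydraulic power then efficiency conversion, P = rho*g*Q*H; P_in = P/eta.
Step 1 — hydraulic power (P = rho*g*Q*H):
  P = 1000 * 9.81 * 0.07380 * 35.68 = 25831.5 W
Step 2 — input power: P_in = P/eta = 25831.5 / 0.78 = 33120 W
Therefore the shaft input power required = 33120 W.


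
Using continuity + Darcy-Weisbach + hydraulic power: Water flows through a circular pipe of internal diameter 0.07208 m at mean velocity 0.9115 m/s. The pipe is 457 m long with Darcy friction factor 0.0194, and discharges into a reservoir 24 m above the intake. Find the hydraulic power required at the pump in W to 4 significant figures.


Approach: apply continuity + Darcy-Weisbach + hydraulic power, Q = A*v; hf = f*(L/D)*(v^2/(2g)); H = static + hf; P = rho*g*Q*H.
Step 1 — flow rate (continuity, Q = A*v):
  A = pi*(0.07208/2)^2 = 0.00408056 m^2
  Q = 0.00408056 * 0.9115 = 0.00371943 m^3/s
Step 2 — friction head loss (Darcy-Weisbach):
  hf = 0.0194 * (457/0.07208) * (0.9115^2 / (2*9.81))
  hf = 5.20856 m
Step 3 — total head: H = 24 + 5.20856 = 29.2086 m
Step 4 — hydraulic power (P = rho*g*Q*H):
  P = 1000 * 9.81 * 0.00371943 * 29.2086 = 1066 W
Therefore the hydraulic power required at the pump = 1066 W.


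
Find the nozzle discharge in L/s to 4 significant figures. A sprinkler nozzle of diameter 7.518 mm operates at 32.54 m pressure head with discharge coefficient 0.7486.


Approach: apply the orifice equation, Q = Cd*A*sqrt(2*g*h), A = pi*(d/2)^2.
A = pi*(7.518e-3/2)^2 = 4.43910e-05 m^2
Q = 0.7486 * 4.43910e-05 * sqrt(2*9.81*32.54) * 1000 = 0.8397 L/s
Therefore the nozzle discharge = 0.8397 L/s.


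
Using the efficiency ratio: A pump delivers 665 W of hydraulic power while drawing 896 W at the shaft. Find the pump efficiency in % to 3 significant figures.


Approach: apply the efficiency ratio, eta = (P_out/P_in)*100.
eta = (665 / 896) * 100 = 74.2 %
Therefore the pump efficiency = 74.2 %.


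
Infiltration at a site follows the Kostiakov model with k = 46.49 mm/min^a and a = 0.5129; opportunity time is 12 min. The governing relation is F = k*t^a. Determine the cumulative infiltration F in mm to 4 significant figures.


F = 46.49 * 12^0.5129 = 166.3 mm
Therefore the cumulative infiltration F = 166.3 mm.


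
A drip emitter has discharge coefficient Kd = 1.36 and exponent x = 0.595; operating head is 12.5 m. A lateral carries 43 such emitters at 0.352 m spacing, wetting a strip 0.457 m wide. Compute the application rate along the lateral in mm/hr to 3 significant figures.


Approach: apply the emitter equation with a lateral mass balance, q = Kd*h^x; Q = n*q; rate = Q/(n*spacing*width).
Step 1 — single emitter flow (q = Kd*h^x):
  q = 1.36 * 12.5^0.595 = 6.1122 L/hr
Step 2 — total lateral flow: Q = 43 * 6.1122 = 262.83 L/hr
Step 3 — wetted area: A = 43 * 0.352 * 0.457 = 6.9172 m^2
Step 4 — application rate: Q/A = 262.83/6.9172 = 38.0 mm/hr
Therefore the application rate along the lateral = 38.0 mm/hr.


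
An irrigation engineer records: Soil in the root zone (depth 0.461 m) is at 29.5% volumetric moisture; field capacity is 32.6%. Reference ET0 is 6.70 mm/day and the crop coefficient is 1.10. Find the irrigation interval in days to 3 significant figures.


Approach: apply soil-water budget scheduling, SMD = (FC-theta)/100*depth*1000; ETc = ET0*Kc; interval = SMD/ETc.
Step 1 — soil moisture deficit:
  SMD = (32.6 - 29.5)/100 * 0.461 * 1000 = 14.291 mm
Step 2 — daily crop ET (ETc = ET0*Kc):
  ETc = 6.70 * 1.10 = 7.3700 mm/day
Step 3 — irrigation interval (SMD/ETc):
  interval = 14.291 / 7.3700 = 1.94 days
Therefore the irrigation interval = 1.94 days.


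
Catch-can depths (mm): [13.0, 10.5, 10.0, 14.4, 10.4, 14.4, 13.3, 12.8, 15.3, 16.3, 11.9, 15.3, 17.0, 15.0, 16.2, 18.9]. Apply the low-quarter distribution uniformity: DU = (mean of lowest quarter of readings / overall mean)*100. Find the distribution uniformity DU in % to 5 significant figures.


sorted lowest 4 of 16: [10.0, 10.4, 10.5, 11.9] -> mean = 10.70000 mm
overall mean = 14.04375 mm
DU = (10.70000/14.04375)*100 = 76.190 %
Therefore the distribution uniformity DU = 76.190 %.


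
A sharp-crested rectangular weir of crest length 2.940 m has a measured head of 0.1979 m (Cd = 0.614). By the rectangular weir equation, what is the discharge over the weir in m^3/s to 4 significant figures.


Approach: apply the rectangular weir equation, Q = (2/3)*Cd*L*sqrt(2g)*H^1.5.
Q = (2/3)*0.614*2.940*sqrt(2*9.81)*0.1979^1.5 = 0.4693 m^3/s
Therefore the discharge over the weir = 0.4693 m^3/s.


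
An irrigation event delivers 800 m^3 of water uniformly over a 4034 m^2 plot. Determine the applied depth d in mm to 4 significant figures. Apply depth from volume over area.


Approach: apply depth from volume over area, d = (V/A)*1000.
d = (800 / 4034) * 1000 = 198.3 mm
Therefore the applied depth d = 198.3 mm.


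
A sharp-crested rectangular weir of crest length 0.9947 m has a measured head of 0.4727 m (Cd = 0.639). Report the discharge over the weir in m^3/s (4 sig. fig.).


Approach: apply the rectangular weir equation, Q = (2/3)*Cd*L*sqrt(2g)*H^1.5.
Q = (2/3)*0.639*0.9947*sqrt(2*9.81)*0.4727^1.5 = 0.6100 m^3/s
Therefore the discharge over the weir = 0.6100 m^3/s.


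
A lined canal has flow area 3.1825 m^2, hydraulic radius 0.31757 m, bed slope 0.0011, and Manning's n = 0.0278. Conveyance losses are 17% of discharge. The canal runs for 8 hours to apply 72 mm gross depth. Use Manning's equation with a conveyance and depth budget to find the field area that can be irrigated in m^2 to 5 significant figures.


Approach: apply Manning's equation with a conveyance and depth budget, Q = (1/n)*A*R^(2/3)*S^(1/2); Q_field = Q*(1-loss); Area = Q_field*t/(d/1000).
Step 1 — canal discharge (Manning's equation):
  Q = (1/0.0278) * 3.1825 * 0.31757^(2/3) * 0.0011^(1/2) = 1.767311 m^3/s
Step 2 — delivered flow: Q_field = 1.767311*(1 - 17/100) = 1.466868 m^3/s
Step 3 — volume delivered: V = 1.466868 * 8*3600 = 42245.80 m^3
Step 4 — area served: A = V / (depth/1000) = 42245.80 / 0.072 = 586750 m^2
Therefore the field area that can be irrigated = 586750 m^2.


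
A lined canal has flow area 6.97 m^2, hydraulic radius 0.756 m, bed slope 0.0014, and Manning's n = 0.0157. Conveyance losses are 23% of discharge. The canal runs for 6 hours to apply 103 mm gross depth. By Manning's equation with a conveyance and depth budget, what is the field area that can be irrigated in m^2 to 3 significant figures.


Approach: apply Manning's equation with a conveyance and depth budget, Q = (1/n)*A*R^(2/3)*S^(1/2); Q_field = Q*(1-loss); Area = Q_field*t/(d/1000).
Step 1 — canal discharge (Manning's equation):
  Q = (1/0.0157) * 6.97 * 0.756^(2/3) * 0.0014^(1/2) = 13.785 m^3/s
Step 2 — delivered flow: Q_field = 13.785*(1 - 23/100) = 10.615 m^3/s
Step 3 — volume delivered: V = 10.615 * 6*3600 = 229270 m^3
Step 4 — area served: A = V / (depth/1000) = 229270 / 0.103 = 2230000 m^2
Therefore the field area that can be irrigated = 2230000 m^2.


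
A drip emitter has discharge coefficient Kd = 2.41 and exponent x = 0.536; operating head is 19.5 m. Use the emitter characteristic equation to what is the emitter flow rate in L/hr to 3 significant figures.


Approach: apply the emitter characteristic equation, q = Kd * h^x.
q = 2.41 * 19.5^0.536 = 11.8 L/hr
Therefore the emitter flow rate = 11.8 L/hr.


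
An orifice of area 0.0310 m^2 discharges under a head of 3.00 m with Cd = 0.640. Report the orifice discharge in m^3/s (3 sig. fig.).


Approach: apply the orifice equation, Q = Cd*A*sqrt(2*g*h).
Q = 0.640 * 0.0310 * sqrt(2*9.81*3.00) = 0.152 m^3/s
Therefore the orifice discharge = 0.152 m^3/s.


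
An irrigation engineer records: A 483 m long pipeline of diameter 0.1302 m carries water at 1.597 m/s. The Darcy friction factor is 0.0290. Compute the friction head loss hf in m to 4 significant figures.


Approach: apply the Darcy-Weisbach equation, hf = f*(L/D)*(v^2/(2g)).
hf = 0.0290 * (483/0.1302) * (1.597^2 / (2*9.81))
hf = 13.98 m
Therefore the friction head loss hf = 13.98 m.


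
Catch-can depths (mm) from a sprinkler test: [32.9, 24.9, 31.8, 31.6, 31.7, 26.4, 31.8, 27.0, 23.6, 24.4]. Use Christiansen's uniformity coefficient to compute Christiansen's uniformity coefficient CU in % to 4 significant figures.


Approach: apply Christiansen's uniformity coefficient, CU = (1 - mean_abs_deviation/mean)*100.
mean = 28.6100 mm
mean |d_i - mean| = 3.35000 mm
CU = (1 - 3.35000/28.6100)*100 = 88.29 %
Therefore Christiansen's uniformity coefficient CU = 88.29 %.


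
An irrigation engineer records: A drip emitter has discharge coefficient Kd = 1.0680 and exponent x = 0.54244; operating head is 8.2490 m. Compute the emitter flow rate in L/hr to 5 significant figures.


Approach: apply the emitter characteristic equation, q = Kd * h^x.
q = 1.0680 * 8.2490^0.54244 = 3.3548 L/hr
Therefore the emitter flow rate = 3.3548 L/hr.


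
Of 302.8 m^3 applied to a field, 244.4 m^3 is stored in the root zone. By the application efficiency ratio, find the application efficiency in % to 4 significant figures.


Approach: apply the application efficiency ratio, Ea = (stored/applied)*100.
Ea = (244.4/302.8)*100 = 80.71 %
Therefore the application efficiency = 80.71 %.


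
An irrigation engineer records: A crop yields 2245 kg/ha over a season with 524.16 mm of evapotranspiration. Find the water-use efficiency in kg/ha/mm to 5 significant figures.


Approach: apply the water-use efficiency ratio, WUE = yield/ET.
WUE = 2245 / 524.16 = 4.2830 kg/ha/mm
Therefore the water-use efficiency = 4.2830 kg/ha/mm.


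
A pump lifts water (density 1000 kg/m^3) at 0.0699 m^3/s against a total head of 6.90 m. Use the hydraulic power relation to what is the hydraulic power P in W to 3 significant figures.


Approach: apply the hydraulic power relation, P = rho*g*Q*H.
P = 1000 * 9.81 * 0.0699 * 6.90 = 4730 W
Therefore the hydraulic power P = 4730 W.


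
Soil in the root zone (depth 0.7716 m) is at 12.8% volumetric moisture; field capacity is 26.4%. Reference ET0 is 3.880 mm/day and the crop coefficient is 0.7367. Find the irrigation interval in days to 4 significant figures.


Approach: apply soil-water budget scheduling, SMD = (FC-theta)/100*depth*1000; ETc = ET0*Kc; interval = SMD/ETc.
Step 1 — soil moisture deficit:
  SMD = (26.4 - 12.8)/100 * 0.7716 * 1000 = 104.938 mm
Step 2 — daily crop ET (ETc = ET0*Kc):
  ETc = 3.880 * 0.7367 = 2.85840 mm/day
Step 3 — irrigation interval (SMD/ETc):
  interval = 104.938 / 2.85840 = 36.71 days
Therefore the irrigation interval = 36.71 days.


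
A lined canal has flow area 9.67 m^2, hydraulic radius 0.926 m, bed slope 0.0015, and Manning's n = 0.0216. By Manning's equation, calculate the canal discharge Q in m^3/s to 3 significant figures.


Approach: apply Manning's equation, Q = (1/n)*A*R^(2/3)*S^(1/2).
Q = (1/0.0216) * 9.67 * 0.926^(2/3) * 0.0015^(1/2) = 16.5 m^3/s
Therefore the canal discharge Q = 16.5 m^3/s.


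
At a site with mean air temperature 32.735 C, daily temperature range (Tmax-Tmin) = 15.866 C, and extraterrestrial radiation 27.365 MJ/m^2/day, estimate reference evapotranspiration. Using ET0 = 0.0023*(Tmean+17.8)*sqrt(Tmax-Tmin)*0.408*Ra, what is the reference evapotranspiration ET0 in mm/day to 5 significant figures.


ET0 = 0.0023*(32.735+17.8)*sqrt(15.866)*0.408*27.365 = 5.1690 mm/day
Therefore the reference evapotranspiration ET0 = 5.1690 mm/day.


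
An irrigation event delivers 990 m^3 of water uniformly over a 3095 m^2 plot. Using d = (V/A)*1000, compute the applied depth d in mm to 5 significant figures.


d = (990 / 3095) * 1000 = 319.87 mm
Therefore the applied depth d = 319.87 mm.


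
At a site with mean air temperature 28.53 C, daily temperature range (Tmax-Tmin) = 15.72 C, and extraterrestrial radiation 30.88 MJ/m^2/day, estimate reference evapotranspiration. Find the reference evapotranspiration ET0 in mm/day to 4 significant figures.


Approach: apply the Hargreaves-Samani method, ET0 = 0.0023*(Tmean+17.8)*sqrt(Tmax-Tmin)*0.408*Ra.
ET0 = 0.0023*(28.53+17.8)*sqrt(15.72)*0.408*30.88 = 5.323 mm/day
Therefore the reference evapotranspiration ET0 = 5.323 mm/day.


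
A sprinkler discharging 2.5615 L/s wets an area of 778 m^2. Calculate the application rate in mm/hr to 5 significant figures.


Approach: apply the application rate relation, rate = (Q/A)*3600.
rate = (2.5615 / 778) * 3600 = 11.853 mm/hr
Therefore the application rate = 11.853 mm/hr.


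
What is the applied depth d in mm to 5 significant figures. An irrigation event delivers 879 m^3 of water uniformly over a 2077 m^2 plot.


Approach: apply depth from volume over area, d = (V/A)*1000.
d = (879 / 2077) * 1000 = 423.21 mm
Therefore the applied depth d = 423.21 mm.


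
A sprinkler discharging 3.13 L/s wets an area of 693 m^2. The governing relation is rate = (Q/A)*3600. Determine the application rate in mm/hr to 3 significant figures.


rate = (3.13 / 693) * 3600 = 16.3 mm/hr
Therefore the application rate = 16.3 mm/hr.


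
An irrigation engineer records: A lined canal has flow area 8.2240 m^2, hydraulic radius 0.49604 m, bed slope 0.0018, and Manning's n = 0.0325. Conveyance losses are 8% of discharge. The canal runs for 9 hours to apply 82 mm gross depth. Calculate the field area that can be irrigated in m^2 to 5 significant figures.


Approach: apply Manning's equation with a conveyance and depth budget, Q = (1/n)*A*R^(2/3)*S^(1/2); Q_field = Q*(1-loss); Area = Q_field*t/(d/1000).
Step 1 — canal discharge (Manning's equation):
  Q = (1/0.0325) * 8.2240 * 0.49604^(2/3) * 0.0018^(1/2) = 6.727398 m^3/s
Step 2 — delivered flow: Q_field = 6.727398*(1 - 8/100) = 6.189206 m^3/s
Step 3 — volume delivered: V = 6.189206 * 9*3600 = 200530.3 m^3
Step 4 — area served: A = V / (depth/1000) = 200530.3 / 0.082 = 2445500 m^2
Therefore the field area that can be irrigated = 2445500 m^2.


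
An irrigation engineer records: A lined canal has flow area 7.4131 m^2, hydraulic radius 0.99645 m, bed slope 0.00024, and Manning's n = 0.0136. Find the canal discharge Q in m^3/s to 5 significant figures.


Approach: apply Manning's equation, Q = (1/n)*A*R^(2/3)*S^(1/2).
Q = (1/0.0136) * 7.4131 * 0.99645^(2/3) * 0.00024^(1/2) = 8.4244 m^3/s
Therefore the canal discharge Q = 8.4244 m^3/s.


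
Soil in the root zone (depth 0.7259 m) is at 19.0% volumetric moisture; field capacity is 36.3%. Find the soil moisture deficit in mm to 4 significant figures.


Approach: apply the soil moisture deficit relation, SMD = (FC - theta)/100 * depth * 1000.
SMD = (36.3 - 19.0)/100 * 0.7259 * 1000 = 125.6 mm
Therefore the soil moisture deficit = 125.6 mm.


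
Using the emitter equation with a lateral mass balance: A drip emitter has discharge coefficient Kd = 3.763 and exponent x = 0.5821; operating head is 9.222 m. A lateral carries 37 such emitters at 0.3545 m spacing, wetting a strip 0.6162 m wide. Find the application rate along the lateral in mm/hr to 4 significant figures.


Approach: apply the emitter equation with a lateral mass balance, q = Kd*h^x; Q = n*q; rate = Q/(n*spacing*width).
Step 1 — single emitter flow (q = Kd*h^x):
  q = 3.763 * 9.222^0.5821 = 13.7138 L/hr
Step 2 — total lateral flow: Q = 37 * 13.7138 = 507.412 L/hr
Step 3 — wetted area: A = 37 * 0.3545 * 0.6162 = 8.08239 m^2
Step 4 — application rate: Q/A = 507.412/8.08239 = 62.78 mm/hr
Therefore the application rate along the lateral = 62.78 mm/hr.


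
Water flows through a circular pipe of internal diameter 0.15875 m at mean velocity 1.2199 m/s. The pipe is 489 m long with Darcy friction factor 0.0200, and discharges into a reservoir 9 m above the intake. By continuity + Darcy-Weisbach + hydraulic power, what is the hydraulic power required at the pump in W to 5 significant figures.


Approach: apply continuity + Darcy-Weisbach + hydraulic power, Q = A*v; hf = f*(L/D)*(v^2/(2g)); H = static + hf; P = rho*g*Q*H.
Step 1 — flow rate (continuity, Q = A*v):
  A = pi*(0.15875/2)^2 = 0.01979326 m^2
  Q = 0.01979326 * 1.2199 = 0.02414580 m^3/s
Step 2 — friction head loss (Darcy-Weisbach):
  hf = 0.0200 * (489/0.15875) * (1.2199^2 / (2*9.81))
  hf = 4.672772 m
Step 3 — total head: H = 9 + 4.672772 = 13.67277 m
Step 4 — hydraulic power (P = rho*g*Q*H):
  P = 1000 * 9.81 * 0.02414580 * 13.67277 = 3238.7 W
Therefore the hydraulic power required at the pump = 3238.7 W.


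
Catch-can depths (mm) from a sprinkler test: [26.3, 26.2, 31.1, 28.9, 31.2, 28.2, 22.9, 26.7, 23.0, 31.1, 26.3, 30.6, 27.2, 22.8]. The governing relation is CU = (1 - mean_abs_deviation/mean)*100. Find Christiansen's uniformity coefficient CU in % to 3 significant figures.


mean = 27.321 mm
mean |d_i - mean| = 2.4531 mm
CU = (1 - 2.4531/27.321)*100 = 91.0 %
Therefore Christiansen's uniformity coefficient CU = 91.0 %.


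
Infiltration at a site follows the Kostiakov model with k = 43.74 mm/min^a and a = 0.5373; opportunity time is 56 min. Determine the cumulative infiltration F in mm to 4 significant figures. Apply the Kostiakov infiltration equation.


Approach: apply the Kostiakov infiltration equation, F = k*t^a.
F = 43.74 * 56^0.5373 = 380.3 mm
Therefore the cumulative infiltration F = 380.3 mm.


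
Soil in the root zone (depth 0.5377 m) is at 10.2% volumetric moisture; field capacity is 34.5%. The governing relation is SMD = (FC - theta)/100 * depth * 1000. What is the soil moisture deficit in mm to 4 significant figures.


SMD = (34.5 - 10.2)/100 * 0.5377 * 1000 = 130.7 mm
Therefore the soil moisture deficit = 130.7 mm.


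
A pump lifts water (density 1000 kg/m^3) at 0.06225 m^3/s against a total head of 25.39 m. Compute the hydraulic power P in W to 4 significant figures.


Approach: apply the hydraulic power relation, P = rho*g*Q*H.
P = 1000 * 9.81 * 0.06225 * 25.39 = 15500 W
Therefore the hydraulic power P = 15500 W.


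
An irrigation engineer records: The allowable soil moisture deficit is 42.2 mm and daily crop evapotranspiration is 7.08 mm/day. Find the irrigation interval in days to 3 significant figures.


Approach: apply the irrigation interval relation, interval = SMD / ETc.
interval = 42.2 / 7.08 = 5.96 days
Therefore the irrigation interval = 5.96 days.


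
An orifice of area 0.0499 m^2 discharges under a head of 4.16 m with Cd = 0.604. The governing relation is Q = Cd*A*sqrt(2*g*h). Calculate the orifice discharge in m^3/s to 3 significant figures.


Q = 0.604 * 0.0499 * sqrt(2*9.81*4.16) = 0.272 m^3/s
Therefore the orifice discharge = 0.272 m^3/s.


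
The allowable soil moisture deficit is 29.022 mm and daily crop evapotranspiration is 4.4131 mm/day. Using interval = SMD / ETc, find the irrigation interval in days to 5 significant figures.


interval = 29.022 / 4.4131 = 6.5763 days
Therefore the irrigation interval = 6.5763 days.


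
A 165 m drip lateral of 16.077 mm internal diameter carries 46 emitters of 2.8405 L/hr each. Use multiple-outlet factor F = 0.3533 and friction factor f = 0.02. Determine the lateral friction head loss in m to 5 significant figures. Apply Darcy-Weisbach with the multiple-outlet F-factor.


Approach: apply Darcy-Weisbach with the multiple-outlet F-factor, Q = n*q/(3600*1000) m^3/s; v = Q/A; hf = F*f*(L/D)*(v^2/(2g)).
Q = 46*2.8405/(3600*1000) = 3.629528e-05 m^3/s
A = pi*(16.077e-3/2)^2 = 2.030018e-04 m^2, so v = Q/A = 0.1787929 m/s
hf = 0.3533*0.02*(165/0.016077)*(0.1787929^2/(2*9.81)) = 0.11816 m
Therefore the lateral friction head loss = 0.11816 m.


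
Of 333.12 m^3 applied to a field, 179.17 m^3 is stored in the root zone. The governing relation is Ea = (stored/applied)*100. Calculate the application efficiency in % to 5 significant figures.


Ea = (179.17/333.12)*100 = 53.785 %
Therefore the application efficiency = 53.785 %.


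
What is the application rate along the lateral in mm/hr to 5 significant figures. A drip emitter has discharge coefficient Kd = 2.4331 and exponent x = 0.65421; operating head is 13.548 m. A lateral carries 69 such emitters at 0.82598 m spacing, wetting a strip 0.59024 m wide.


Approach: apply the emitter equation with a lateral mass balance, q = Kd*h^x; Q = n*q; rate = Q/(n*spacing*width).
Step 1 — single emitter flow (q = Kd*h^x):
  q = 2.4331 * 13.548^0.65421 = 13.38579 L/hr
Step 2 — total lateral flow: Q = 69 * 13.38579 = 923.6195 L/hr
Step 3 — wetted area: A = 69 * 0.82598 * 0.59024 = 33.63932 m^2
Step 4 — application rate: Q/A = 923.6195/33.63932 = 27.457 mm/hr
Therefore the application rate along the lateral = 27.457 mm/hr.


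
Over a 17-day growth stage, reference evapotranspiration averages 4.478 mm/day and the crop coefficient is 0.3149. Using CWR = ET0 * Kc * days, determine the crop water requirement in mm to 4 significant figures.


CWR = 4.478 * 0.3149 * 17 = 23.97 mm
Therefore the crop water requirement = 23.97 mm.


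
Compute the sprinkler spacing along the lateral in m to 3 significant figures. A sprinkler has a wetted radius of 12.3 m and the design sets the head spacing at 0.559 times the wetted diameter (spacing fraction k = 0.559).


Approach: apply the sprinkler spacing rule (spacing as a fraction of wetted diameter), S = k*(2*R).
S = 0.559 * (2 * 12.3) = 13.8 m
Therefore the sprinkler spacing along the lateral = 13.8 m.


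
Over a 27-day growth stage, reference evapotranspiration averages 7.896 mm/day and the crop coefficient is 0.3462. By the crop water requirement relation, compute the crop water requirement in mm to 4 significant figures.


Approach: apply the crop water requirement relation, CWR = ET0 * Kc * days.
CWR = 7.896 * 0.3462 * 27 = 73.81 mm
Therefore the crop water requirement = 73.81 mm.


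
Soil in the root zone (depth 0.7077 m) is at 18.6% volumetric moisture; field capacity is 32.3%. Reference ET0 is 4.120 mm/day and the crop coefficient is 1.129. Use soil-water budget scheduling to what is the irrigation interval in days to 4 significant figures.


Approach: apply soil-water budget scheduling, SMD = (FC-theta)/100*depth*1000; ETc = ET0*Kc; interval = SMD/ETc.
Step 1 — soil moisture deficit:
  SMD = (32.3 - 18.6)/100 * 0.7077 * 1000 = 96.9549 mm
Step 2 — daily crop ET (ETc = ET0*Kc):
  ETc = 4.120 * 1.129 = 4.65148 mm/day
Step 3 — irrigation interval (SMD/ETc):
  interval = 96.9549 / 4.65148 = 20.84 days
Therefore the irrigation interval = 20.84 days.


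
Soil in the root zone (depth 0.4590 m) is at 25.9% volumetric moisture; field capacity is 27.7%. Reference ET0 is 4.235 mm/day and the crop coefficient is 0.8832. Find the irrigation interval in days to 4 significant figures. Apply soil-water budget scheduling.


Approach: apply soil-water budget scheduling, SMD = (FC-theta)/100*depth*1000; ETc = ET0*Kc; interval = SMD/ETc.
Step 1 — soil moisture deficit:
  SMD = (27.7 - 25.9)/100 * 0.4590 * 1000 = 8.26200 mm
Step 2 — daily crop ET (ETc = ET0*Kc):
  ETc = 4.235 * 0.8832 = 3.74035 mm/day
Step 3 — irrigation interval (SMD/ETc):
  interval = 8.26200 / 3.74035 = 2.209 days
Therefore the irrigation interval = 2.209 days.


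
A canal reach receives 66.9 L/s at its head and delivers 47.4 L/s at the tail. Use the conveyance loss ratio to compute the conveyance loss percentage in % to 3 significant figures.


Approach: apply the conveyance loss ratio, loss% = ((Q_head - Q_tail)/Q_head)*100.
loss = ((66.9 - 47.4)/66.9)*100 = 29.1 %
Therefore the conveyance loss percentage = 29.1 %.


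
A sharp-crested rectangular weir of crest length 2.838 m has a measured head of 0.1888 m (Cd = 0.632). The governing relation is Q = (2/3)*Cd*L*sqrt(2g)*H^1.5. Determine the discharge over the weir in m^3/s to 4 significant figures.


Q = (2/3)*0.632*2.838*sqrt(2*9.81)*0.1888^1.5 = 0.4345 m^3/s
Therefore the discharge over the weir = 0.4345 m^3/s.


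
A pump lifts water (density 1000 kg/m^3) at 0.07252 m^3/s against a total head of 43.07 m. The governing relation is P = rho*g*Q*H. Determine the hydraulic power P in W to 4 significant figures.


P = 1000 * 9.81 * 0.07252 * 43.07 = 30640 W
Therefore the hydraulic power P = 30640 W.


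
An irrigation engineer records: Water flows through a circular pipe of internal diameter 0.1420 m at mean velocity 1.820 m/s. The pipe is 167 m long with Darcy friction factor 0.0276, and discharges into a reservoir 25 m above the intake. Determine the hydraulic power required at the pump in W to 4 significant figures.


Approach: apply continuity + Darcy-Weisbach + hydraulic power, Q = A*v; hf = f*(L/D)*(v^2/(2g)); H = static + hf; P = rho*g*Q*H.
Step 1 — flow rate (continuity, Q = A*v):
  A = pi*(0.1420/2)^2 = 0.0158368 m^2
  Q = 0.0158368 * 1.820 = 0.0288229 m^3/s
Step 2 — friction head loss (Darcy-Weisbach):
  hf = 0.0276 * (167/0.1420) * (1.820^2 / (2*9.81))
  hf = 5.48001 m
Step 3 — total head: H = 25 + 5.48001 = 30.4800 m
Step 4 — hydraulic power (P = rho*g*Q*H):
  P = 1000 * 9.81 * 0.0288229 * 30.4800 = 8618 W
Therefore the hydraulic power required at the pump = 8618 W.


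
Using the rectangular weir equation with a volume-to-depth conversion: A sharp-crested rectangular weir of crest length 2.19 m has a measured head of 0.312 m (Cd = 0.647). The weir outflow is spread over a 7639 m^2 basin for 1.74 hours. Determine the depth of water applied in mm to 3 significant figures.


Approach: apply the rectangular weir equation with a volume-to-depth conversion, Q = (2/3)*Cd*L*sqrt(2g)*H^1.5; d = Q*t/A * 1000.
Step 1 — weir discharge:
  Q = (2/3)*0.647*2.19*sqrt(2*9.81)*0.312^1.5 = 0.72919 m^3/s
Step 2 — volume: V = 0.72919 * 1.74*3600 = 4567.6 m^3
Step 3 — depth: d = V/A * 1000 = 4567.6/7639 * 1000 = 598 mm
Therefore the depth of water applied = 598 mm.


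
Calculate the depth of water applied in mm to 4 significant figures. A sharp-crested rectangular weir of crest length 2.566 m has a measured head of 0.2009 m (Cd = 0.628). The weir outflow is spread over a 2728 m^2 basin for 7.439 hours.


Approach: apply the rectangular weir equation with a volume-to-depth conversion, Q = (2/3)*Cd*L*sqrt(2g)*H^1.5; d = Q*t/A * 1000.
Step 1 — weir discharge:
  Q = (2/3)*0.628*2.566*sqrt(2*9.81)*0.2009^1.5 = 0.428494 m^3/s
Step 2 — volume: V = 0.428494 * 7.439*3600 = 11475.2 m^3
Step 3 — depth: d = V/A * 1000 = 11475.2/2728 * 1000 = 4206 mm
Therefore the depth of water applied = 4206 mm.


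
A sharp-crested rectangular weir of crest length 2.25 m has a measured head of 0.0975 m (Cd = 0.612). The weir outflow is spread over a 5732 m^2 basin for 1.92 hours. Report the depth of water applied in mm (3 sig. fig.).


Approach: apply the rectangular weir equation with a volume-to-depth conversion, Q = (2/3)*Cd*L*sqrt(2g)*H^1.5; d = Q*t/A * 1000.
Step 1 — weir discharge:
  Q = (2/3)*0.612*2.25*sqrt(2*9.81)*0.0975^1.5 = 0.12379 m^3/s
Step 2 — volume: V = 0.12379 * 1.92*3600 = 855.66 m^3
Step 3 — depth: d = V/A * 1000 = 855.66/5732 * 1000 = 149 mm
Therefore the depth of water applied = 149 mm.


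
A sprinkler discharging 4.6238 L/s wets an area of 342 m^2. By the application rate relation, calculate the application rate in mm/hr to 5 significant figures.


Approach: apply the application rate relation, rate = (Q/A)*3600.
rate = (4.6238 / 342) * 3600 = 48.672 mm/hr
Therefore the application rate = 48.672 mm/hr.


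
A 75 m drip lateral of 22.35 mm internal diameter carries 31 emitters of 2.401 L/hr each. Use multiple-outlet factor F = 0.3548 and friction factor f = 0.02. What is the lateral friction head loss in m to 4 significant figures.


Approach: apply Darcy-Weisbach with the multiple-outlet F-factor, Q = n*q/(3600*1000) m^3/s; v = Q/A; hf = F*f*(L/D)*(v^2/(2g)).
Q = 31*2.401/(3600*1000) = 2.06753e-05 m^3/s
A = pi*(22.35e-3/2)^2 = 3.92324e-04 m^2, so v = Q/A = 0.0526995 m/s
hf = 0.3548*0.02*(75/0.02235)*(0.0526995^2/(2*9.81)) = 0.003371 m
Therefore the lateral friction head loss = 0.003371 m.
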